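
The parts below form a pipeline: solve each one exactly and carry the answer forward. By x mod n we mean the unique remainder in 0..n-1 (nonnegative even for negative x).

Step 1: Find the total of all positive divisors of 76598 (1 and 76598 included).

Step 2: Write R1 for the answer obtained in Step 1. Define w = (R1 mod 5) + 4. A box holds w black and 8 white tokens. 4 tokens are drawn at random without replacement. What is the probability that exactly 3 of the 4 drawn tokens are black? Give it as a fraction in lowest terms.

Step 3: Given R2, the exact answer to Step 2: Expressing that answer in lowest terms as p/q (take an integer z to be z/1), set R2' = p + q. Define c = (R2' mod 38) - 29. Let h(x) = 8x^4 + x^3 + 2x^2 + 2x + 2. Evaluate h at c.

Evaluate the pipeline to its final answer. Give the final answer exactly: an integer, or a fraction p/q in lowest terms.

2154

Step 1: 76598 = 2 * 38299; sigma = (1 + 2) * (1 + 38299) = 3 * 38300 = 114900; answer 114900
Step 2: R1 = 114900; w = 4; total draws C(12,4) = 495; favorable C(4,3)*C(8,1) = 32; P = 32/495; answer 32/495
Step 3: R2 = 32/495; threaded value p + q = 527; c = 4; 8*(4)^4 + 1*(4)^3 + 2*(4)^2 + 2*(4)^1 + 2 = (2048) + (64) + (32) + (8) + (2) = 2154; answer 2154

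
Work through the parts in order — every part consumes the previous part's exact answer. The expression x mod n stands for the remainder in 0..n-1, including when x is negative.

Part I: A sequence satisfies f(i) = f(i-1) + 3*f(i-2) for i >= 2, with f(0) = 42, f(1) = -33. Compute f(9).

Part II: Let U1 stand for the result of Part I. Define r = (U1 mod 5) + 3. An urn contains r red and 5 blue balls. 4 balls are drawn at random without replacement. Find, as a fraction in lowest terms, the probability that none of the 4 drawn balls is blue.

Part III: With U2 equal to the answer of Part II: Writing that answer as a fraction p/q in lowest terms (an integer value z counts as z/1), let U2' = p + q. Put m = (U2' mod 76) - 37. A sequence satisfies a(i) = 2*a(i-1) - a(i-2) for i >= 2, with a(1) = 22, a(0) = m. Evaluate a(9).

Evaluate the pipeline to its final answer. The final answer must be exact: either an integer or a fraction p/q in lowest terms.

Part I: f(2) = 1*(-33) + 3*(42) = 93; iterating: f(2)=93, f(3)=-6, f(4)=273, f(5)=255, f(6)=1074, f(7)=1839, f(8)=5061, f(9)=10578; answer 10578
Part II: U1 = 10578; r = 6; total draws C(11,4) = 330; favorable C(6,4) = 15; P = 1/22; answer 1/22
Part III: U2 = 1/22; threaded value p + q = 23; m = -14; a(2) = 2*(22) - 1*(-14) = 58; iterating: a(2)=58, a(3)=94, a(4)=130, a(5)=166, a(6)=202, a(7)=238, a(8)=274, a(9)=310; answer 310

310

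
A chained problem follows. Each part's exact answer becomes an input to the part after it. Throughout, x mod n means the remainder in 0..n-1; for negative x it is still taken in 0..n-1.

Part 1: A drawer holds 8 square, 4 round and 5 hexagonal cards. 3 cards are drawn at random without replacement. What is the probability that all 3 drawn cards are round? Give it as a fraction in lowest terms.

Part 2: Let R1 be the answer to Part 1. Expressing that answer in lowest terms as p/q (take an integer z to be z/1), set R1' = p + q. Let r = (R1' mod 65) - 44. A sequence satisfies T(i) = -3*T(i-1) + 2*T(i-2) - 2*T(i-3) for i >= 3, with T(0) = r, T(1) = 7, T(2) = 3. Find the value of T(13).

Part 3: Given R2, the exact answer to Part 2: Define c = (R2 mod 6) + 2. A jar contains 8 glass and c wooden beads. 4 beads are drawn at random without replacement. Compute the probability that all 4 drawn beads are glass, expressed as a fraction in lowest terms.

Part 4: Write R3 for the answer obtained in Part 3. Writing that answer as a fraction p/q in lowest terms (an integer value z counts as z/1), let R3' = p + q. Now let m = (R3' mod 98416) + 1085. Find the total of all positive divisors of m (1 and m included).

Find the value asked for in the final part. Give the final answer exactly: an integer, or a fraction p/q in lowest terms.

2028

Part 1: total draws C(17,3) = 680; favorable C(4,3) = 4; P = 1/170; answer 1/170
Part 2: R1 = 1/170; threaded value p + q = 171; r = -3; T(3) = -3*(3) + 2*(7) - 2*(-3) = 11; iterating: T(3)=11, T(4)=-41, T(5)=139, T(6)=-521, T(7)=1923, T(8)=-7089, T(9)=26155, T(10)=-96489, T(11)=355955, T(12)=-1313153, T(13)=4844347; answer 4844347
Part 3: R2 = 4844347; c = 3; total draws C(11,4) = 330; favorable C(8,4) = 70; P = 7/33; answer 7/33
Part 4: R3 = 7/33; threaded value p + q = 40; m = 1125; 1125 = 3^2 * 5^3; sigma = (1 + 3 + 9) * (1 + 5 + 25 + 125) = 13 * 156 = 2028; answer 2028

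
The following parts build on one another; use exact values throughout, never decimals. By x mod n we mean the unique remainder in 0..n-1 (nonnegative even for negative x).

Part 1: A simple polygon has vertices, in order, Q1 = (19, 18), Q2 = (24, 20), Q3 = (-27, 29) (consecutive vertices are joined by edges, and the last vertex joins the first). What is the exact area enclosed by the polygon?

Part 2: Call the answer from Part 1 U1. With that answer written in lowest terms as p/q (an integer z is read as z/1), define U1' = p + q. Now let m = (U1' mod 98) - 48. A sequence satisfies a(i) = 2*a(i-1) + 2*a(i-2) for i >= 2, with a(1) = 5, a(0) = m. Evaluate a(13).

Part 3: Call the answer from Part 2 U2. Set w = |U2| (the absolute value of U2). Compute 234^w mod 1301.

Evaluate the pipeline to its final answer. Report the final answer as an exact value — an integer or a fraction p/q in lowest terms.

283

Part 1: cross terms: (19*20 - 24*18)=-52, (24*29 - -27*20)=1236, (-27*18 - 19*29)=-1037; twice the area = |147| = 147; area = 147/2; answer 147/2
Part 2: U1 = 147/2; threaded value p + q = 149; m = 3; a(2) = 2*(5) + 2*(3) = 16; iterating: a(2)=16, a(3)=42, a(4)=116, a(5)=316, a(6)=864, a(7)=2360, a(8)=6448, a(9)=17616, a(10)=48128, a(11)=131488, a(12)=359232, a(13)=981440; answer 981440
Part 3: U2 = 981440; w = 981440; squarings mod 1301: 234^1=234, 234^2=114, 234^4=1287, 234^8=196, 234^16=687, 234^32=1007, 234^64=570, 234^128=951, 234^256=206, 234^512=804, 234^1024=1120, 234^2048=236, 234^4096=1054, 234^8192=1163, 234^16384=830, 234^32768=671, 234^65536=95, 234^131072=1219, 234^262144=219, 234^524288=1125; 234^981440 = 234^64 * 234^128 * 234^256 * 234^2048 * 234^4096 * 234^8192 * 234^16384 * 234^32768 * 234^131072 * 234^262144 * 234^524288 = 283 (mod 1301); answer 283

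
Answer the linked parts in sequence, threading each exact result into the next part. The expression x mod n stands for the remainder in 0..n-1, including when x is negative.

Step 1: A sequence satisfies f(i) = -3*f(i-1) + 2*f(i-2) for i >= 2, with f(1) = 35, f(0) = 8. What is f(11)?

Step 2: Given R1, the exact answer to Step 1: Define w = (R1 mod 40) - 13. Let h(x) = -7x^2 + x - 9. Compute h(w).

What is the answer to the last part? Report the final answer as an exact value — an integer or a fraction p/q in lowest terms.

-2789

Step 1: f(2) = -3*(35) + 2*(8) = -89; iterating: f(2)=-89, f(3)=337, f(4)=-1189, f(5)=4241, f(6)=-15101, f(7)=53785, f(8)=-191557, f(9)=682241, f(10)=-2429837, f(11)=8653993; answer 8653993
Step 2: R1 = 8653993; w = 20; -7*(20)^2 + 1*(20)^1 - 9 = (-2800) + (20) + (-9) = -2789; answer -2789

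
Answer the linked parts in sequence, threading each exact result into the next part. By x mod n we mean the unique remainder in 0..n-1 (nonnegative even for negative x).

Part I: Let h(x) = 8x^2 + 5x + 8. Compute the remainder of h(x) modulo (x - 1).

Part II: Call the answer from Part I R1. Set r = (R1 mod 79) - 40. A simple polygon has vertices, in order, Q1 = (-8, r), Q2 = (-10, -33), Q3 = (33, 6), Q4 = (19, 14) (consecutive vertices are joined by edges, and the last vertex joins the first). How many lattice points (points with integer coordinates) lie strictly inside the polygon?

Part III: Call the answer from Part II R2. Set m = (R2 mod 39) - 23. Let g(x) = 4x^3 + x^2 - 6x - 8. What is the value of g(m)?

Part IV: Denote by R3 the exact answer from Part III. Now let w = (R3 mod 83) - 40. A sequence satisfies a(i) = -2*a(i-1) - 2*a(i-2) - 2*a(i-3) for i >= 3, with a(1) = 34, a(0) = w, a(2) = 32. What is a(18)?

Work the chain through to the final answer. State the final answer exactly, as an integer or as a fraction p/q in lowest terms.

53824

Part I: remainder = value at the root: 8*(1)^2 + 5*(1)^1 + 8 = (8) + (5) + (8) = 21; answer 21
Part II: R1 = 21; r = -19; cross terms: (-8*-33 - -10*-19)=74, (-10*6 - 33*-33)=1029, (33*14 - 19*6)=348, (19*-19 - -8*14)=-249; twice the area = |1202| = 1202; area = 601; boundary points = 2 + 1 + 2 + 3 = 8; strictly interior points = area - boundary/2 + 1 = 598; answer 598
Part III: R2 = 598; m = -10; 4*(-10)^3 + 1*(-10)^2 - 6*(-10)^1 - 8 = (-4000) + (100) + (60) + (-8) = -3848; answer -3848
Part IV: R3 = -3848; w = 13; a(3) = -2*(32) - 2*(34) - 2*(13) = -158; iterating: a(3)=-158, a(4)=184, a(5)=-116, a(6)=180, a(7)=-496, a(8)=864, a(9)=-1096, a(10)=1456, a(11)=-2448, a(12)=4176, a(13)=-6368, a(14)=9280, a(15)=-14176, a(16)=22528, a(17)=-35264, a(18)=53824; answer 53824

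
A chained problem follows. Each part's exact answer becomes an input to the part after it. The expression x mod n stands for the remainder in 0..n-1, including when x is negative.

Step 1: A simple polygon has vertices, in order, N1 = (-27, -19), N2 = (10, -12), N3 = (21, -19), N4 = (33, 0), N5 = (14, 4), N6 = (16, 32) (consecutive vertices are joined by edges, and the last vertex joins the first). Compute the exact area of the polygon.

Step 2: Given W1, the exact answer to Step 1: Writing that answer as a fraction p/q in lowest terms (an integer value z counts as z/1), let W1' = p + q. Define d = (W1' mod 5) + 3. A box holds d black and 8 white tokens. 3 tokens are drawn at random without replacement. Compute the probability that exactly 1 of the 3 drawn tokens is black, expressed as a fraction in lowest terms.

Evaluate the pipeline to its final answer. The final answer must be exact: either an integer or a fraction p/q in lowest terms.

28/55

Step 1: cross terms: (-27*-12 - 10*-19)=514, (10*-19 - 21*-12)=62, (21*0 - 33*-19)=627, (33*4 - 14*0)=132, (14*32 - 16*4)=384, (16*-19 - -27*32)=560; twice the area = |2279| = 2279; area = 2279/2; answer 2279/2
Step 2: W1 = 2279/2; threaded value p + q = 2281; d = 4; total draws C(12,3) = 220; favorable C(4,1)*C(8,2) = 112; P = 28/55; answer 28/55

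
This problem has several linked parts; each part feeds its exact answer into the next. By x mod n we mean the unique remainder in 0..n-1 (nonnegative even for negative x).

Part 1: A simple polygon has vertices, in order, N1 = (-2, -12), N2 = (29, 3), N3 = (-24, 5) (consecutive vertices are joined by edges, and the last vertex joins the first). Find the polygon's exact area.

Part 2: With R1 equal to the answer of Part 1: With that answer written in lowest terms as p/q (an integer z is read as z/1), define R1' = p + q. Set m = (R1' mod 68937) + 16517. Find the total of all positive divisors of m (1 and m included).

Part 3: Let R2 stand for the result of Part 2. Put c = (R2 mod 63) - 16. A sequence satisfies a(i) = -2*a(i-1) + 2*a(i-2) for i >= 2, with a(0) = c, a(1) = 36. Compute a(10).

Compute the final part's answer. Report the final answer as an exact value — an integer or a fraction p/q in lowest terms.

Part 1: cross terms: (-2*3 - 29*-12)=342, (29*5 - -24*3)=217, (-24*-12 - -2*5)=298; twice the area = |857| = 857; area = 857/2; answer 857/2
Part 2: R1 = 857/2; threaded value p + q = 859; m = 17376; 17376 = 2^5 * 3 * 181; sigma = (1 + 2 + 4 + 8 + 16 + 32) * (1 + 3) * (1 + 181) = 63 * 4 * 182 = 45864; answer 45864
Part 3: R2 = 45864; c = -16; a(2) = -2*(36) + 2*(-16) = -104; iterating: a(2)=-104, a(3)=280, a(4)=-768, a(5)=2096, a(6)=-5728, a(7)=15648, a(8)=-42752, a(9)=116800, a(10)=-319104; answer -319104

-319104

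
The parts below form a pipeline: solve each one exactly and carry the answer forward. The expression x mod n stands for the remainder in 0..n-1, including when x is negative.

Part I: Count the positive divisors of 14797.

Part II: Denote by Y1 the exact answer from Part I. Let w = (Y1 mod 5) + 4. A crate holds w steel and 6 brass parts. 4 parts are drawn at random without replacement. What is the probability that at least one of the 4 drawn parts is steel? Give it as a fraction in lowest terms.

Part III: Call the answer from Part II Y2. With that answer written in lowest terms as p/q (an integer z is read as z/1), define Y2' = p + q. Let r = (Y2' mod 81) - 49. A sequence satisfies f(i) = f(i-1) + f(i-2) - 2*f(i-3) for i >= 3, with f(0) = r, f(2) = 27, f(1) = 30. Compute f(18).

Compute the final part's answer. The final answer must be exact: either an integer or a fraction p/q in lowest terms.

Part I: 14797 is prime, so its only divisors are 1 and 14797; count = 2; answer 2
Part II: Y1 = 2; w = 6; total draws C(12,4) = 495; complement C(6,4) = 15; favorable 495 - 15 = 480; P = 32/33; answer 32/33
Part III: Y2 = 32/33; threaded value p + q = 65; r = 16; f(3) = 1*(27) + 1*(30) - 2*(16) = 25; iterating: f(3)=25, f(4)=-8, f(5)=-37, f(6)=-95, f(7)=-116, f(8)=-137, f(9)=-63, f(10)=32, f(11)=243, f(12)=401, f(13)=580, f(14)=495, f(15)=273, f(16)=-392, f(17)=-1109, f(18)=-2047; answer -2047

-2047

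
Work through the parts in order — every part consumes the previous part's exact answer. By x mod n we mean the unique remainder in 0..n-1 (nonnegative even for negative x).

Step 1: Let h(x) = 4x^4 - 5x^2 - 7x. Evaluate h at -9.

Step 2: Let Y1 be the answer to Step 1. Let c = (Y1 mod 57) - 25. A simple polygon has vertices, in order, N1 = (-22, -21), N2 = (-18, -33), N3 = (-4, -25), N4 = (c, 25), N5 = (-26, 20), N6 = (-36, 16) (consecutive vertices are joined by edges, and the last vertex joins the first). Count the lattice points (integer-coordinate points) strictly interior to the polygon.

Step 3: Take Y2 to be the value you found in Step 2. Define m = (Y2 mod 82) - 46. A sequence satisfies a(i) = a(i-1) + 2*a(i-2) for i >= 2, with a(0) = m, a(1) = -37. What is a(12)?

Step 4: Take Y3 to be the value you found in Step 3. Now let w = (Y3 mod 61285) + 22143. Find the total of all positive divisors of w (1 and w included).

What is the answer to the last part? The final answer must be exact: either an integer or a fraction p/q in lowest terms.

Step 1: 4*(-9)^4 - 5*(-9)^2 - 7*(-9)^1 = (26244) + (-405) + (63) = 25902; answer 25902
Step 2: Y1 = 25902; c = -1; cross terms: (-22*-33 - -18*-21)=348, (-18*-25 - -4*-33)=318, (-4*25 - -1*-25)=-125, (-1*20 - -26*25)=630, (-26*16 - -36*20)=304, (-36*-21 - -22*16)=1108; twice the area = |2583| = 2583; area = 2583/2; boundary points = 4 + 2 + 1 + 5 + 2 + 1 = 15; strictly interior points = area - boundary/2 + 1 = 1285; answer 1285
Step 3: Y2 = 1285; m = 9; a(2) = 1*(-37) + 2*(9) = -19; iterating: a(2)=-19, a(3)=-93, a(4)=-131, a(5)=-317, a(6)=-579, a(7)=-1213, a(8)=-2371, a(9)=-4797, a(10)=-9539, a(11)=-19133, a(12)=-38211; answer -38211
Step 4: Y3 = -38211; w = 45217; 45217 = 103 * 439; sigma = (1 + 103) * (1 + 439) = 104 * 440 = 45760; answer 45760

45760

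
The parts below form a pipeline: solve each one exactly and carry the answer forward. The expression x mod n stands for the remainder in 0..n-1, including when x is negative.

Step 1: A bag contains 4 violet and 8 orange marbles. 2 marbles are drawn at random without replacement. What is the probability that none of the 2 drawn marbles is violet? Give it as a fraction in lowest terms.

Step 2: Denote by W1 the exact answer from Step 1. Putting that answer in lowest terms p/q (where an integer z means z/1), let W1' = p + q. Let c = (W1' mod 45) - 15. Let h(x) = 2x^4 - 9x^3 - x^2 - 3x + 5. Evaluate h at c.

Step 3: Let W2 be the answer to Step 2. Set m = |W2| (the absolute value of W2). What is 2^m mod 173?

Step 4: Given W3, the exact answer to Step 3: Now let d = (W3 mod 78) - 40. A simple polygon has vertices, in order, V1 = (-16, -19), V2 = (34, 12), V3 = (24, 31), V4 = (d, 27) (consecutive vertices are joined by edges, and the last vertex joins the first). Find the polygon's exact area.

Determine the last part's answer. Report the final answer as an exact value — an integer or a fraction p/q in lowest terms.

Step 1: total draws C(12,2) = 66; favorable C(8,2) = 28; P = 14/33; answer 14/33
Step 2: W1 = 14/33; threaded value p + q = 47; c = -13; 2*(-13)^4 - 9*(-13)^3 - 1*(-13)^2 - 3*(-13)^1 + 5 = (57122) + (19773) + (-169) + (39) + (5) = 76770; answer 76770
Step 3: W2 = 76770; m = 76770; squarings mod 173: 2^1=2, 2^2=4, 2^4=16, 2^8=83, 2^16=142, 2^32=96, 2^64=47, 2^128=133, 2^256=43, 2^512=119, 2^1024=148, 2^2048=106, 2^4096=164, 2^8192=81, 2^16384=160, 2^32768=169, 2^65536=16; 2^76770 = 2^2 * 2^32 * 2^64 * 2^128 * 2^256 * 2^512 * 2^2048 * 2^8192 * 2^65536 = 144 (mod 173); answer 144
Step 4: W3 = 144; d = 26; cross terms: (-16*12 - 34*-19)=454, (34*31 - 24*12)=766, (24*27 - 26*31)=-158, (26*-19 - -16*27)=-62; twice the area = |1000| = 1000; area = 500; answer 500

500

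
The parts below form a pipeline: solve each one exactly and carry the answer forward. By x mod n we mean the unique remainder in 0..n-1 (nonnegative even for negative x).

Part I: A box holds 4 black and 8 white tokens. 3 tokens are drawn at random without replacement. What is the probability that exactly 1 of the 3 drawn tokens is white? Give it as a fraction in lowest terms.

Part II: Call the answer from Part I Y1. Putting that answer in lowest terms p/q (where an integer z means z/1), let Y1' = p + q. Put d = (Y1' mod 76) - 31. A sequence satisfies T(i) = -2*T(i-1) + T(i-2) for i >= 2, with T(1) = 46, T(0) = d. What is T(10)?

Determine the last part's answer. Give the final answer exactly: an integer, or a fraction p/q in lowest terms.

-73928

Part I: total draws C(12,3) = 220; favorable C(8,1)*C(4,2) = 48; P = 12/55; answer 12/55
Part II: Y1 = 12/55; threaded value p + q = 67; d = 36; T(2) = -2*(46) + 1*(36) = -56; iterating: T(2)=-56, T(3)=158, T(4)=-372, T(5)=902, T(6)=-2176, T(7)=5254, T(8)=-12684, T(9)=30622, T(10)=-73928; answer -73928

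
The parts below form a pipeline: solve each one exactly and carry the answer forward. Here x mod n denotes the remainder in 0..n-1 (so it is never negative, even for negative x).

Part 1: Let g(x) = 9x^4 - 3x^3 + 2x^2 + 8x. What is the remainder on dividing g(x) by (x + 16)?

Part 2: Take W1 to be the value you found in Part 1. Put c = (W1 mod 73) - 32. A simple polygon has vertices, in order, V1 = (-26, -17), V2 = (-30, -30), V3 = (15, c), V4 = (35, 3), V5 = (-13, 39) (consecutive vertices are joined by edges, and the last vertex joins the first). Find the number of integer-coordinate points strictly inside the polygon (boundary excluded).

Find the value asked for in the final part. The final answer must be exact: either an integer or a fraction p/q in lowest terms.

1854

Part 1: remainder = value at the root: 9*(-16)^4 - 3*(-16)^3 + 2*(-16)^2 + 8*(-16)^1 = (589824) + (12288) + (512) + (-128) = 602496; answer 602496
Part 2: W1 = 602496; c = -5; cross terms: (-26*-30 - -30*-17)=270, (-30*-5 - 15*-30)=600, (15*3 - 35*-5)=220, (35*39 - -13*3)=1404, (-13*-17 - -26*39)=1235; twice the area = |3729| = 3729; area = 3729/2; boundary points = 1 + 5 + 4 + 12 + 1 = 23; strictly interior points = area - boundary/2 + 1 = 1854; answer 1854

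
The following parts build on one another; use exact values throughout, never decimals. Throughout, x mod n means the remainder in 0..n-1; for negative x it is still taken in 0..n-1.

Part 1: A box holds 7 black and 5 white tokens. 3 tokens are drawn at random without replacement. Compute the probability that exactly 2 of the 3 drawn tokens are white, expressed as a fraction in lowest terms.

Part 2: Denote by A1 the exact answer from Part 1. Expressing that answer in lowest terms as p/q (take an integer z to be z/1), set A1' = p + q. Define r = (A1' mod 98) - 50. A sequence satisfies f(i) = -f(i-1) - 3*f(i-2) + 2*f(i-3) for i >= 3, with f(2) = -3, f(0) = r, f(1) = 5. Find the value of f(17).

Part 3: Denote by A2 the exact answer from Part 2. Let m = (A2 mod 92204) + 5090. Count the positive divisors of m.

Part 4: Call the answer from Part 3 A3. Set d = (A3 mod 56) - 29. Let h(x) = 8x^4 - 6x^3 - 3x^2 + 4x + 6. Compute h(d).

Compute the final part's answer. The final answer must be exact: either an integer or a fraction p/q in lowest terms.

3216781

Part 1: total draws C(12,3) = 220; favorable C(5,2)*C(7,1) = 70; P = 7/22; answer 7/22
Part 2: A1 = 7/22; threaded value p + q = 29; r = -21; f(3) = -1*(-3) - 3*(5) + 2*(-21) = -54; iterating: f(3)=-54, f(4)=73, f(5)=83, f(6)=-410, f(7)=307, f(8)=1089, f(9)=-2830, f(10)=177, f(11)=10491, f(12)=-16682, f(13)=-14437, f(14)=85465, f(15)=-75518, f(16)=-209751, f(17)=607235; answer 607235
Part 3: A2 = 607235; m = 59101; 59101 = 7 * 8443; number of divisors = (1+1) * (1+1) = 4; answer 4
Part 4: A3 = 4; d = -25; 8*(-25)^4 - 6*(-25)^3 - 3*(-25)^2 + 4*(-25)^1 + 6 = (3125000) + (93750) + (-1875) + (-100) + (6) = 3216781; answer 3216781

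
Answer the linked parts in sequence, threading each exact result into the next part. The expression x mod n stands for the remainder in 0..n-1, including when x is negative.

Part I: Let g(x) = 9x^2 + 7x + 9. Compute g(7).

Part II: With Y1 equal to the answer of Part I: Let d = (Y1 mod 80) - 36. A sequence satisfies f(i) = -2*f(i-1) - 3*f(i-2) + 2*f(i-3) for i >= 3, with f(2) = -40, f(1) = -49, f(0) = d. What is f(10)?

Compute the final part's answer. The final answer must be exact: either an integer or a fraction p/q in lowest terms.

-30932

Part I: 9*(7)^2 + 7*(7)^1 + 9 = (441) + (49) + (9) = 499; answer 499
Part II: Y1 = 499; d = -17; f(3) = -2*(-40) - 3*(-49) + 2*(-17) = 193; iterating: f(3)=193, f(4)=-364, f(5)=69, f(6)=1340, f(7)=-3615, f(8)=3348, f(9)=6829, f(10)=-30932; answer -30932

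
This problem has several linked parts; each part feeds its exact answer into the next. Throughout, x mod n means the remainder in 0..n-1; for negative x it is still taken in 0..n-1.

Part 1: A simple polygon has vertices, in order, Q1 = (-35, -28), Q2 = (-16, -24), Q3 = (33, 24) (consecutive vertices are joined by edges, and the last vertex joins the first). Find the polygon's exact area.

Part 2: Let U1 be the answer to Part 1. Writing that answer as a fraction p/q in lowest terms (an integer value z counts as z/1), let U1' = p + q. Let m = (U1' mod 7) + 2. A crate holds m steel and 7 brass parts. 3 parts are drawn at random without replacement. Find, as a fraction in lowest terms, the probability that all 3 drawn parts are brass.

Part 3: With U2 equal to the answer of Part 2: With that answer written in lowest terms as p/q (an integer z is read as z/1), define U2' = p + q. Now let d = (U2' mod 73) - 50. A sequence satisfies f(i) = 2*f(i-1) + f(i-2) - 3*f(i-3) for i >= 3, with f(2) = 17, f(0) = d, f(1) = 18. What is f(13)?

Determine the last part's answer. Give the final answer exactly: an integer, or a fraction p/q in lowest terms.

2763

Part 1: cross terms: (-35*-24 - -16*-28)=392, (-16*24 - 33*-24)=408, (33*-28 - -35*24)=-84; twice the area = |716| = 716; area = 358; answer 358
Part 2: U1 = 358; threaded value p + q = 359; m = 4; total draws C(11,3) = 165; favorable C(7,3) = 35; P = 7/33; answer 7/33
Part 3: U2 = 7/33; threaded value p + q = 40; d = -10; f(3) = 2*(17) + 1*(18) - 3*(-10) = 82; iterating: f(3)=82, f(4)=127, f(5)=285, f(6)=451, f(7)=806, f(8)=1208, f(9)=1869, f(10)=2528, f(11)=3301, f(12)=3523, f(13)=2763; answer 2763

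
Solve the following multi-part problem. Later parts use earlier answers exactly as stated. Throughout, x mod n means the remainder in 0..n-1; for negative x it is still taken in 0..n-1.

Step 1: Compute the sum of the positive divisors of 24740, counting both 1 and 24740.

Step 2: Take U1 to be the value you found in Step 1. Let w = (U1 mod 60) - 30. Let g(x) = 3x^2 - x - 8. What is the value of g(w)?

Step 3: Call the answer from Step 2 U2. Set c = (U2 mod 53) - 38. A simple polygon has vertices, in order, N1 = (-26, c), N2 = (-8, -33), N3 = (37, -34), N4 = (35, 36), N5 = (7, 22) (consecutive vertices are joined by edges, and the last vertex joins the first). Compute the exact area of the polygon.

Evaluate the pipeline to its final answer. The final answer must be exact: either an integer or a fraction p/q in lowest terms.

3004

Step 1: 24740 = 2^2 * 5 * 1237; sigma = (1 + 2 + 4) * (1 + 5) * (1 + 1237) = 7 * 6 * 1238 = 51996; answer 51996
Step 2: U1 = 51996; w = 6; 3*(6)^2 - 1*(6)^1 - 8 = (108) + (-6) + (-8) = 94; answer 94
Step 3: U2 = 94; c = 3; cross terms: (-26*-33 - -8*3)=882, (-8*-34 - 37*-33)=1493, (37*36 - 35*-34)=2522, (35*22 - 7*36)=518, (7*3 - -26*22)=593; twice the area = |6008| = 6008; area = 3004; answer 3004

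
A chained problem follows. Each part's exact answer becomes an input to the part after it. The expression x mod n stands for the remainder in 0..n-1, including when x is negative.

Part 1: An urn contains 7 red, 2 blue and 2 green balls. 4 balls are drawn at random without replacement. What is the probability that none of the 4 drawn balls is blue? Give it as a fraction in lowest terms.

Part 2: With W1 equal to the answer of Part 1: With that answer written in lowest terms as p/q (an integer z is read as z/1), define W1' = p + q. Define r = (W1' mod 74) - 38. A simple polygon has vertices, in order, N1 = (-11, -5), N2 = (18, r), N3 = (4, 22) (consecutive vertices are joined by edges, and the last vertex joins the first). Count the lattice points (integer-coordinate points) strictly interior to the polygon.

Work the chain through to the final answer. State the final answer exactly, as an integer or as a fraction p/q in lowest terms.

Part 1: total draws C(11,4) = 330; favorable C(9,4) = 126; P = 21/55; answer 21/55
Part 2: W1 = 21/55; threaded value p + q = 76; r = -36; cross terms: (-11*-36 - 18*-5)=486, (18*22 - 4*-36)=540, (4*-5 - -11*22)=222; twice the area = |1248| = 1248; area = 624; boundary points = 1 + 2 + 3 = 6; strictly interior points = area - boundary/2 + 1 = 622; answer 622

622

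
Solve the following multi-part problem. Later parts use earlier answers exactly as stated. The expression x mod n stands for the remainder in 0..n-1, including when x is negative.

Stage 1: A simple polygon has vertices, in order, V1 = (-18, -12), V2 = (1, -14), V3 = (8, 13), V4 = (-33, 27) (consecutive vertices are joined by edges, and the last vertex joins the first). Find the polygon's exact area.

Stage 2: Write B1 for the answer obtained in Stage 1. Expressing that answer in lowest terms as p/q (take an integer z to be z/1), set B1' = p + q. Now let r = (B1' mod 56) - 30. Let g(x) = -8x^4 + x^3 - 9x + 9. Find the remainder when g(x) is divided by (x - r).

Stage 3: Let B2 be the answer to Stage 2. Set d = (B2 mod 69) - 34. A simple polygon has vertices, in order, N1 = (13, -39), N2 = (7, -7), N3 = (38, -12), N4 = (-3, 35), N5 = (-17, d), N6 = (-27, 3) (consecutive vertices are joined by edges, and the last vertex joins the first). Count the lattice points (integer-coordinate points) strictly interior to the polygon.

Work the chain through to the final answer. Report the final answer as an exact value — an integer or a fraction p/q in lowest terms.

Stage 1: cross terms: (-18*-14 - 1*-12)=264, (1*13 - 8*-14)=125, (8*27 - -33*13)=645, (-33*-12 - -18*27)=882; twice the area = |1916| = 1916; area = 958; answer 958
Stage 2: B1 = 958; threaded value p + q = 959; r = -23; remainder = value at the root: -8*(-23)^4 + 1*(-23)^3 - 9*(-23)^1 + 9 = (-2238728) + (-12167) + (207) + (9) = -2250679; answer -2250679
Stage 3: B2 = -2250679; d = -2; cross terms: (13*-7 - 7*-39)=182, (7*-12 - 38*-7)=182, (38*35 - -3*-12)=1294, (-3*-2 - -17*35)=601, (-17*3 - -27*-2)=-105, (-27*-39 - 13*3)=1014; twice the area = |3168| = 3168; area = 1584; boundary points = 2 + 1 + 1 + 1 + 5 + 2 = 12; strictly interior points = area - boundary/2 + 1 = 1579; answer 1579

1579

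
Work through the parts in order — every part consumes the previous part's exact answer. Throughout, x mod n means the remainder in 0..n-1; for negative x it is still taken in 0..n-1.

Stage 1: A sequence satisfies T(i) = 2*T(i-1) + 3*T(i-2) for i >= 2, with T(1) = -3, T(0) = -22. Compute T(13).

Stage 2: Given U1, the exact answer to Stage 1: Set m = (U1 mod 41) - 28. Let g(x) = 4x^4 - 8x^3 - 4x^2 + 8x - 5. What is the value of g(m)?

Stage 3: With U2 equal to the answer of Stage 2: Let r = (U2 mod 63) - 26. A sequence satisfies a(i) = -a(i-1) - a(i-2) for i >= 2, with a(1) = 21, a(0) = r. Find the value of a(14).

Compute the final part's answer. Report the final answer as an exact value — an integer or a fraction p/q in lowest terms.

Stage 1: T(2) = 2*(-3) + 3*(-22) = -72; iterating: T(2)=-72, T(3)=-153, T(4)=-522, T(5)=-1503, T(6)=-4572, T(7)=-13653, T(8)=-41022, T(9)=-123003, T(10)=-369072, T(11)=-1107153, T(12)=-3321522, T(13)=-9964503; answer -9964503
Stage 2: U1 = -9964503; m = -14; 4*(-14)^4 - 8*(-14)^3 - 4*(-14)^2 + 8*(-14)^1 - 5 = (153664) + (21952) + (-784) + (-112) + (-5) = 174715; answer 174715
Stage 3: U2 = 174715; r = -10; a(2) = -1*(21) - 1*(-10) = -11; iterating: a(2)=-11, a(3)=-10, a(4)=21, a(5)=-11, a(6)=-10, a(7)=21, a(8)=-11, a(9)=-10, a(10)=21, a(11)=-11, a(12)=-10, a(13)=21, a(14)=-11; answer -11

-11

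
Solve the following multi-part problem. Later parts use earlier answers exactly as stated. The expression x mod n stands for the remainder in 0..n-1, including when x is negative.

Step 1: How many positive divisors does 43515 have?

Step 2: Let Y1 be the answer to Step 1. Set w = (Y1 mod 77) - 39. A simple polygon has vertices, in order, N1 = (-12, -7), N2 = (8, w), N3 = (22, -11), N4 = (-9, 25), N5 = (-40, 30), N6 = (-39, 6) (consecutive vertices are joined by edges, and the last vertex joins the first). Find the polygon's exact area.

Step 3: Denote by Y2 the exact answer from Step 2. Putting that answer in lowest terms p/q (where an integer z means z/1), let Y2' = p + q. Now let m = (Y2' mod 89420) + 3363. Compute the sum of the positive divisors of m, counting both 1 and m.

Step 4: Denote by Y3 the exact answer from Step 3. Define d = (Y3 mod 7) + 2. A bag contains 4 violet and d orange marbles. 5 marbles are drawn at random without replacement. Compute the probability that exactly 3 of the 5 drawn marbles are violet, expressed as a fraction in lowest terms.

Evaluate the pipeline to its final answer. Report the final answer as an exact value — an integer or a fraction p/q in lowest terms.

Step 1: 43515 = 3^2 * 5 * 967; number of divisors = (2+1) * (1+1) * (1+1) = 12; answer 12
Step 2: Y1 = 12; w = -27; cross terms: (-12*-27 - 8*-7)=380, (8*-11 - 22*-27)=506, (22*25 - -9*-11)=451, (-9*30 - -40*25)=730, (-40*6 - -39*30)=930, (-39*-7 - -12*6)=345; twice the area = |3342| = 3342; area = 1671; answer 1671
Step 3: Y2 = 1671; threaded value p + q = 1672; m = 5035; 5035 = 5 * 19 * 53; sigma = (1 + 5) * (1 + 19) * (1 + 53) = 6 * 20 * 54 = 6480; answer 6480
Step 4: Y3 = 6480; d = 7; total draws C(11,5) = 462; favorable C(4,3)*C(7,2) = 84; P = 2/11; answer 2/11

2/11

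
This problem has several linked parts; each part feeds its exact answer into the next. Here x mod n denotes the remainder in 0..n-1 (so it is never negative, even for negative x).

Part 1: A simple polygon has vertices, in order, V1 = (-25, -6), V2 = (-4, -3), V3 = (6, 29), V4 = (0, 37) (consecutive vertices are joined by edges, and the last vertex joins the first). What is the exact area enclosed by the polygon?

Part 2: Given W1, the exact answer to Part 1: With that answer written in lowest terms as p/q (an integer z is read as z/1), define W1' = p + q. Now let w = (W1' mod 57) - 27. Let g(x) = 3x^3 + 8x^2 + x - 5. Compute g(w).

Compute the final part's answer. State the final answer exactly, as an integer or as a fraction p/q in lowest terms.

4967

Part 1: cross terms: (-25*-3 - -4*-6)=51, (-4*29 - 6*-3)=-98, (6*37 - 0*29)=222, (0*-6 - -25*37)=925; twice the area = |1100| = 1100; area = 550; answer 550
Part 2: W1 = 550; threaded value p + q = 551; w = 11; 3*(11)^3 + 8*(11)^2 + 1*(11)^1 - 5 = (3993) + (968) + (11) + (-5) = 4967; answer 4967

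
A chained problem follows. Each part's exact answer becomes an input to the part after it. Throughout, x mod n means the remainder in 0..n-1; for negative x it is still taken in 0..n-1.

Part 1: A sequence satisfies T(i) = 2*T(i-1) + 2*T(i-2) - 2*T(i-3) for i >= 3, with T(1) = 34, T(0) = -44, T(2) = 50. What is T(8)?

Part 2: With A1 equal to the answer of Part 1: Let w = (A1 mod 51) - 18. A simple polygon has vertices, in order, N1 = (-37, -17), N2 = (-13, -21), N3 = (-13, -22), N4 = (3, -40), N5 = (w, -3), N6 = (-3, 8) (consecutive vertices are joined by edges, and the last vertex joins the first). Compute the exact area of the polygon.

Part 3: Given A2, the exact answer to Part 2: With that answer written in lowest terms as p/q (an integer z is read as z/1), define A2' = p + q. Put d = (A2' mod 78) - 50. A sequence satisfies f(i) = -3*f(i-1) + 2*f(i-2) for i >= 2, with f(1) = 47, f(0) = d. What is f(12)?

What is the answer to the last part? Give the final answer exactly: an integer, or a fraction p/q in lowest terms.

-52589871

Part 1: T(3) = 2*(50) + 2*(34) - 2*(-44) = 256; iterating: T(3)=256, T(4)=544, T(5)=1500, T(6)=3576, T(7)=9064, T(8)=22280; answer 22280
Part 2: A1 = 22280; w = 26; cross terms: (-37*-21 - -13*-17)=556, (-13*-22 - -13*-21)=13, (-13*-40 - 3*-22)=586, (3*-3 - 26*-40)=1031, (26*8 - -3*-3)=199, (-3*-17 - -37*8)=347; twice the area = |2732| = 2732; area = 1366; answer 1366
Part 3: A2 = 1366; threaded value p + q = 1367; d = -9; f(2) = -3*(47) + 2*(-9) = -159; iterating: f(2)=-159, f(3)=571, f(4)=-2031, f(5)=7235, f(6)=-25767, f(7)=91771, f(8)=-326847, f(9)=1164083, f(10)=-4145943, f(11)=14765995, f(12)=-52589871; answer -52589871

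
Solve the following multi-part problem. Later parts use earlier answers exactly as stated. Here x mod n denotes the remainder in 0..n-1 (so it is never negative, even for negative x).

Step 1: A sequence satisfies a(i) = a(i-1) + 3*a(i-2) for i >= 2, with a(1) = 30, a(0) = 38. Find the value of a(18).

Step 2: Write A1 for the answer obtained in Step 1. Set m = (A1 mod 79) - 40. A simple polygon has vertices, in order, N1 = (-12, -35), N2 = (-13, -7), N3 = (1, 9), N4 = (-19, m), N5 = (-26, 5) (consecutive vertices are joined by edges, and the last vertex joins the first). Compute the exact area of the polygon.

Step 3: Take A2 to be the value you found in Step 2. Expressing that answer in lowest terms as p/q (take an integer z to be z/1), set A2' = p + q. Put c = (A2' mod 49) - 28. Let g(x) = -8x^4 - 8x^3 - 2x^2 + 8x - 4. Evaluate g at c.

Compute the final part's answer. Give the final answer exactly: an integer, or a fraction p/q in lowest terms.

Step 1: a(2) = 1*(30) + 3*(38) = 144; iterating: a(2)=144, a(3)=234, a(4)=666, a(5)=1368, a(6)=3366, a(7)=7470, a(8)=17568, a(9)=39978, a(10)=92682, a(11)=212616, a(12)=490662, a(13)=1128510, a(14)=2600496, a(15)=5986026, a(16)=13787514, a(17)=31745592, a(18)=73108134; answer 73108134
Step 2: A1 = 73108134; m = -7; cross terms: (-12*-7 - -13*-35)=-371, (-13*9 - 1*-7)=-110, (1*-7 - -19*9)=164, (-19*5 - -26*-7)=-277, (-26*-35 - -12*5)=970; twice the area = |376| = 376; area = 188; answer 188
Step 3: A2 = 188; threaded value p + q = 189; c = 14; -8*(14)^4 - 8*(14)^3 - 2*(14)^2 + 8*(14)^1 - 4 = (-307328) + (-21952) + (-392) + (112) + (-4) = -329564; answer -329564

-329564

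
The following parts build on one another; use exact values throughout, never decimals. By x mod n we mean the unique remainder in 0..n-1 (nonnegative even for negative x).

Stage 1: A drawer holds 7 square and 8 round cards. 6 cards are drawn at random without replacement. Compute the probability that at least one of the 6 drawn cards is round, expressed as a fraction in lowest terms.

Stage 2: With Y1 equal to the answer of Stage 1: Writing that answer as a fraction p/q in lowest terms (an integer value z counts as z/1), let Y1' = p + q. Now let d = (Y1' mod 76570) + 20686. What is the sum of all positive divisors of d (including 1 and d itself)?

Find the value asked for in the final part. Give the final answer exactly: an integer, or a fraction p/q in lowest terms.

Stage 1: total draws C(15,6) = 5005; complement C(7,6) = 7; favorable 5005 - 7 = 4998; P = 714/715; answer 714/715
Stage 2: Y1 = 714/715; threaded value p + q = 1429; d = 22115; 22115 = 5 * 4423; sigma = (1 + 5) * (1 + 4423) = 6 * 4424 = 26544; answer 26544

26544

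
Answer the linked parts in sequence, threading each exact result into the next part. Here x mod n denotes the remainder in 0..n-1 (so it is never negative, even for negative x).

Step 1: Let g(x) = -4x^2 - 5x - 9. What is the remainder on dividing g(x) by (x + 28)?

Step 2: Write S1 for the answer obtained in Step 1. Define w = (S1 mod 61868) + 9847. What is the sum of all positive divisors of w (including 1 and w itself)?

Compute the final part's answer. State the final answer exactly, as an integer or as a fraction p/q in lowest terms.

Step 1: remainder = value at the root: -4*(-28)^2 - 5*(-28)^1 - 9 = (-3136) + (140) + (-9) = -3005; answer -3005
Step 2: S1 = -3005; w = 68710; 68710 = 2 * 5 * 6871; sigma = (1 + 2) * (1 + 5) * (1 + 6871) = 3 * 6 * 6872 = 123696; answer 123696

123696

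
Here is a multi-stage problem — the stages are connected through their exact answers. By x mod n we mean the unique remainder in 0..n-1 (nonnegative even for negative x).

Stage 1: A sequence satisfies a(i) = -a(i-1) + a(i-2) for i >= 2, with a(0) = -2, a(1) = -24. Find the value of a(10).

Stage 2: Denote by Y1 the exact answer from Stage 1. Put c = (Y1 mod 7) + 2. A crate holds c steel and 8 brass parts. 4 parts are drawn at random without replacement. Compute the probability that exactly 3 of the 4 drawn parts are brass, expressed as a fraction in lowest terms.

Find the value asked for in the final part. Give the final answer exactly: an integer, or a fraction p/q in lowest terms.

16/65

Stage 1: a(2) = -1*(-24) + 1*(-2) = 22; iterating: a(2)=22, a(3)=-46, a(4)=68, a(5)=-114, a(6)=182, a(7)=-296, a(8)=478, a(9)=-774, a(10)=1252; answer 1252
Stage 2: Y1 = 1252; c = 8; total draws C(16,4) = 1820; favorable C(8,3)*C(8,1) = 448; P = 16/65; answer 16/65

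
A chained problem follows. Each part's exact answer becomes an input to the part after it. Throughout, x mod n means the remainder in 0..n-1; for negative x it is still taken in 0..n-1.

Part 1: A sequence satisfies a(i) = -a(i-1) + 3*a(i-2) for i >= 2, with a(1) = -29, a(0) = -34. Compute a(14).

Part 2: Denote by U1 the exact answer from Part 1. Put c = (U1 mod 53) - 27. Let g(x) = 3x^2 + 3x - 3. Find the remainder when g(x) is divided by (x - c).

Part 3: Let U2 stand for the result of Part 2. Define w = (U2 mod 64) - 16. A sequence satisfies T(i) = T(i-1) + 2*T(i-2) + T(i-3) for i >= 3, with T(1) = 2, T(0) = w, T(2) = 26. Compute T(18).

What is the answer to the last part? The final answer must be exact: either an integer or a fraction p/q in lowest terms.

5245193

Part 1: a(2) = -1*(-29) + 3*(-34) = -73; iterating: a(2)=-73, a(3)=-14, a(4)=-205, a(5)=163, a(6)=-778, a(7)=1267, a(8)=-3601, a(9)=7402, a(10)=-18205, a(11)=40411, a(12)=-95026, a(13)=216259, a(14)=-501337; answer -501337
Part 2: U1 = -501337; c = 16; remainder = value at the root: 3*(16)^2 + 3*(16)^1 - 3 = (768) + (48) + (-3) = 813; answer 813
Part 3: U2 = 813; w = 29; T(3) = 1*(26) + 2*(2) + 1*(29) = 59; iterating: T(3)=59, T(4)=113, T(5)=257, T(6)=542, T(7)=1169, T(8)=2510, T(9)=5390, T(10)=11579, T(11)=24869, T(12)=53417, T(13)=114734, T(14)=246437, T(15)=529322, T(16)=1136930, T(17)=2442011, T(18)=5245193; answer 5245193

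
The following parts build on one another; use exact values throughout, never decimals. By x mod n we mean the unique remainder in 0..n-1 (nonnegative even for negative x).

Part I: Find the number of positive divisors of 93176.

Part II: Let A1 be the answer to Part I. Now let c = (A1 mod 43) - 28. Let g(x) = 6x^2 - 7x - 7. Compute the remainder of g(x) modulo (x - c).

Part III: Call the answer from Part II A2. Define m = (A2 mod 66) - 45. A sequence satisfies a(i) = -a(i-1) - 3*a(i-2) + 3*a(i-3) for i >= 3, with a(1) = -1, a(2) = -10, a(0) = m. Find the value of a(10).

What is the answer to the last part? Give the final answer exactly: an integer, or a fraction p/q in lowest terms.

Part I: 93176 = 2^3 * 19 * 613; number of divisors = (3+1) * (1+1) * (1+1) = 16; answer 16
Part II: A1 = 16; c = -12; remainder = value at the root: 6*(-12)^2 - 7*(-12)^1 - 7 = (864) + (84) + (-7) = 941; answer 941
Part III: A2 = 941; m = -28; a(3) = -1*(-10) - 3*(-1) + 3*(-28) = -71; iterating: a(3)=-71, a(4)=98, a(5)=85, a(6)=-592, a(7)=631, a(8)=1400, a(9)=-5069, a(10)=2762; answer 2762

2762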